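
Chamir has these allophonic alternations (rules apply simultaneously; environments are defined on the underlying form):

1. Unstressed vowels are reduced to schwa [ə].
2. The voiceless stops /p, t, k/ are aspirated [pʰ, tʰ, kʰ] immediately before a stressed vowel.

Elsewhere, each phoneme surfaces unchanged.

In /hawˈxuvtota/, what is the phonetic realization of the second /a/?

[ə]

/a/ (word-final) occurs in an unstressed syllable → [ə] by rule 1.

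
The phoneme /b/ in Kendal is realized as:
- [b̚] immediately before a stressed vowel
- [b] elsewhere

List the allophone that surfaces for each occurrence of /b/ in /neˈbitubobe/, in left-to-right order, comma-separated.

Occurrence 1 (position 3): immediately before a stressed vowel → [b̚].
Occurrence 2 (position 7): no conditioning environment matches → elsewhere allophone [b].
Occurrence 3 (position 9): no conditioning environment matches → elsewhere allophone [b].

[b̚], [b], [b]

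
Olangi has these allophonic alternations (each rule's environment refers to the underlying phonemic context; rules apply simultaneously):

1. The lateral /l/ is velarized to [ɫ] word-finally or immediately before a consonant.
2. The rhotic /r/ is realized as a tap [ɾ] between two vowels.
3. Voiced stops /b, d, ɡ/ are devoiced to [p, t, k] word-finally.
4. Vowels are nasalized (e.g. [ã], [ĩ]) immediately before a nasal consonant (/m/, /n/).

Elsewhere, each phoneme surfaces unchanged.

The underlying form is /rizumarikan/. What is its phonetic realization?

[rizũmaɾikãn]

/r/ (word-initial): rule 2 targets it, but not between two vowels → unchanged [r].
/i/ (between /r/ and /z/) is in the target of rule 4 but the environment (before a nasal consonant) is not met → [i].
/u/ (between /z/ and /m/) occurs before a nasal consonant → [ũ] by rule 4.
/a/ (between /m/ and /r/) is in the target of rule 4 but the environment (before a nasal consonant) is not met → [a].
Rule 2 applies to /r/ (between /a/ and /i/: between two vowels) → [ɾ].
/i/ — between /r/ and /k/; rule 4 does not apply here → [i].
/a/ (between /k/ and /n/): before a nasal consonant, so rule 4 applies → [ã].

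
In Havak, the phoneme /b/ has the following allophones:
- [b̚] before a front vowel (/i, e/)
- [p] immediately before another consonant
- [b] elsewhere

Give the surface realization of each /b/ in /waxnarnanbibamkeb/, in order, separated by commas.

Occurrence 1 (position 10): before a front vowel (/i, e/) → [b̚].
Occurrence 2 (position 12): no conditioning environment matches → elsewhere allophone [b].
Occurrence 3 (position 17): no conditioning environment matches → elsewhere allophone [b].

[b̚], [b], [b]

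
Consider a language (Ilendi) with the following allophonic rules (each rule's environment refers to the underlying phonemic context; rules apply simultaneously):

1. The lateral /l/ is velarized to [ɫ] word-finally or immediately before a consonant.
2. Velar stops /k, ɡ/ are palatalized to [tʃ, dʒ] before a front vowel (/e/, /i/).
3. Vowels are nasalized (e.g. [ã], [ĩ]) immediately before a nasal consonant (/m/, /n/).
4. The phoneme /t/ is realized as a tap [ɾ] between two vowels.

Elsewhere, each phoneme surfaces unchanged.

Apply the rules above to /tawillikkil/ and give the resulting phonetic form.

[tawiɫliktʃiɫ]

/t/ (word-initial) is in the target of rule 4 but the environment (between two vowels) is not met → [t].
/a/ (between /t/ and /w/) fails the environment for rule 3, so it stays [a].
/i/ — between /w/ and /l/; rule 3 does not apply here → [i].
Rule 1 applies to /l/ (between /i/ and /l/: word-finally or immediately before a consonant) → [ɫ].
/l/ (between /l/ and /i/): rule 1 targets it, but not word-finally or immediately before a consonant → unchanged [l].
/i/ (between /l/ and /k/) is in the target of rule 3 but the environment (before a nasal consonant) is not met → [i].
/k/ (between /i/ and /k/) fails the environment for rule 2, so it stays [k].
/k/ — between /k/ and /i/, before a front vowel — surfaces as [tʃ] (rule 2).
/i/ (between /k/ and /l/) fails the environment for rule 3, so it stays [i].
/l/ — word-final, word-finally or immediately before a consonant — surfaces as [ɫ] (rule 1).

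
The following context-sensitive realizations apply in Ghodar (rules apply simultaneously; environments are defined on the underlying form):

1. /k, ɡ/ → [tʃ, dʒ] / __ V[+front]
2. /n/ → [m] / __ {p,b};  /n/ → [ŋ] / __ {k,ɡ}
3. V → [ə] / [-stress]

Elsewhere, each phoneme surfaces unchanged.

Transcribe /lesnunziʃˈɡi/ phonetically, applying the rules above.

[ləsnənzəʃˈdʒi]

/l/ stays [l].
/e/ (between /l/ and /s/) occurs in an unstressed syllable → [ə] by rule 3.
/s/ (between /e/ and /n/): no rule targets it → [s].
/n/ (between /s/ and /u/) fails the environment for rule 2, so it stays [n].
Rule 3 applies to /u/ (between /n/ and /n/: in an unstressed syllable) → [ə].
/n/ (between /u/ and /z/): rule 2 targets it, but not before a labial or velar stop → unchanged [n].
/z/ — not in any rule's target class → [z].
/i/ (between /z/ and /ʃ/) occurs in an unstressed syllable → [ə] by rule 3.
/ʃ/ (between /i/ and /ɡ/) is unaffected → [ʃ].
Rule 1 applies to /ɡ/ (between /ʃ/ and /i/: before a front vowel) → [dʒ].
/i/ (word-final): rule 3 targets it, but not in an unstressed syllable → unchanged [i].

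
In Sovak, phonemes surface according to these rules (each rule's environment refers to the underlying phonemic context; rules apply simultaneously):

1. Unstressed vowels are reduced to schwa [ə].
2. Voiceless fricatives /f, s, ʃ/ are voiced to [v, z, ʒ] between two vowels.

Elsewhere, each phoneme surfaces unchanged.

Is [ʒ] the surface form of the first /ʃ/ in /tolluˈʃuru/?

/ʃ/ (between /u/ and /u/): between two vowels, so rule 2 applies → [ʒ].
The actual realization is [ʒ], which matches [ʒ].

Yes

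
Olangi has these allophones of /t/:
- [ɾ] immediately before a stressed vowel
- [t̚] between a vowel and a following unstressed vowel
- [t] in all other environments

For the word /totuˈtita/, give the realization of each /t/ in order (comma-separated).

Occurrence 1 (position 1): no conditioning environment matches → elsewhere allophone [t].
Occurrence 2 (position 3): between a vowel and a following unstressed vowel → [t̚].
Occurrence 3 (position 5): immediately before a stressed vowel → [ɾ].
Occurrence 4 (position 7): between a vowel and a following unstressed vowel → [t̚].

[t], [t̚], [ɾ], [t̚]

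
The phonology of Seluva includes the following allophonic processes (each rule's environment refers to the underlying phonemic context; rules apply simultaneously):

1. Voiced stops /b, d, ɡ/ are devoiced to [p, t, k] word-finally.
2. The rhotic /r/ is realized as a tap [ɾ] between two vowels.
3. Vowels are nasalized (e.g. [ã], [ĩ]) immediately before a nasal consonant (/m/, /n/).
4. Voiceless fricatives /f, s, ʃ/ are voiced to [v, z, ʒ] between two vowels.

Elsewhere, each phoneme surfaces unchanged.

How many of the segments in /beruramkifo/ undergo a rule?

Segments that undergo a rule: /r/ → [ɾ] (rule 2); /r/ → [ɾ] (rule 2); /a/ → [ã] (rule 3); /f/ → [v] (rule 4).
All other segments surface unchanged.

4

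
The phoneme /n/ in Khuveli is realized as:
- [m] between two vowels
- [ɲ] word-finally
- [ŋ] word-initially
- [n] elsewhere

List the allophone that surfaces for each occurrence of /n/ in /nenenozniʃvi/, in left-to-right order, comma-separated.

[ŋ], [m], [m], [n]

Occurrence 1 (position 1): word-initially → [ŋ].
Occurrence 2 (position 3): between two vowels → [m].
Occurrence 3 (position 5): between two vowels → [m].
Occurrence 4 (position 8): no conditioning environment matches → elsewhere allophone [n].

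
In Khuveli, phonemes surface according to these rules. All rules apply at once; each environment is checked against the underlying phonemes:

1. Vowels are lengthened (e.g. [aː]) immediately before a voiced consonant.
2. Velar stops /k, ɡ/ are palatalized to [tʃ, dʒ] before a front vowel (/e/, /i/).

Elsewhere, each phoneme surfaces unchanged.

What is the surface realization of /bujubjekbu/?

[buːjuːbjekbu]

/b/ (word-initial) is unaffected → [b].
Rule 1 applies to /u/ (between /b/ and /j/: before a voiced consonant) → [uː].
/j/ stays [j].
/u/ — between /j/ and /b/, before a voiced consonant — surfaces as [uː] (rule 1).
/b/ (between /u/ and /j/) is unaffected → [b].
/j/ stays [j].
/e/ (between /j/ and /k/): rule 1 targets it, but not before a voiced consonant → unchanged [e].
/k/ (between /e/ and /b/): rule 2 targets it, but not before a front vowel → unchanged [k].
/b/ (between /k/ and /u/): no rule targets it → [b].
/u/ (word-final) fails the environment for rule 1, so it stays [u].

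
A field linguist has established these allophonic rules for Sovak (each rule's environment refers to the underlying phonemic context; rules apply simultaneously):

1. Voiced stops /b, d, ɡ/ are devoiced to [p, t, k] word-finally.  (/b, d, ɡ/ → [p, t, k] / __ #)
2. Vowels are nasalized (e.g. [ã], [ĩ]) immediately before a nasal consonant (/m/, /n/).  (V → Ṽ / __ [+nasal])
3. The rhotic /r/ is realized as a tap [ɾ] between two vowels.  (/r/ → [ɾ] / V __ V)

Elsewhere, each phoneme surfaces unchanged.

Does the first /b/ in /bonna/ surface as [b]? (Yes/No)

/b/ — word-initial; rule 1 does not apply here → [b].
The actual realization is [b], which matches [b].

Yes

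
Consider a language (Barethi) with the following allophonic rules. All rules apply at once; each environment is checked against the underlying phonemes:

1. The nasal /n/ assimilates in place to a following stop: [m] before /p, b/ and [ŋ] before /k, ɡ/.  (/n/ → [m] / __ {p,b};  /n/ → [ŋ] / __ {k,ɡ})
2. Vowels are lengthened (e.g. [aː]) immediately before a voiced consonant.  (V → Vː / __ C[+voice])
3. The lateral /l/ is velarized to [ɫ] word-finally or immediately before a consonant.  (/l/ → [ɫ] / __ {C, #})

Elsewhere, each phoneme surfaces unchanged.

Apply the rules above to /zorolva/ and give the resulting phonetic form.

[zoːroːɫva]

/z/ — not in any rule's target class → [z].
/o/ (between /z/ and /r/): before a voiced consonant, so rule 2 applies → [oː].
/r/ (between /o/ and /o/) is unaffected → [r].
/o/ (between /r/ and /l/) occurs before a voiced consonant → [oː] by rule 2.
/l/ — between /o/ and /v/, word-finally or immediately before a consonant — surfaces as [ɫ] (rule 3).
/v/ stays [v].
/a/ (word-final): rule 2 targets it, but not before a voiced consonant → unchanged [a].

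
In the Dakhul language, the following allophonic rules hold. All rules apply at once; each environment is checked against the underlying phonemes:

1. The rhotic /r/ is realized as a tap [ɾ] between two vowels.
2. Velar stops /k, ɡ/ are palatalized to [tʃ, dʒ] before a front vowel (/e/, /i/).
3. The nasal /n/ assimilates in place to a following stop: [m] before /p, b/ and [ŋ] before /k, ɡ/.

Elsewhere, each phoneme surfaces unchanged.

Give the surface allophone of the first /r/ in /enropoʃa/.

[r]

/r/ — between /n/ and /o/; rule 1 does not apply here → [r].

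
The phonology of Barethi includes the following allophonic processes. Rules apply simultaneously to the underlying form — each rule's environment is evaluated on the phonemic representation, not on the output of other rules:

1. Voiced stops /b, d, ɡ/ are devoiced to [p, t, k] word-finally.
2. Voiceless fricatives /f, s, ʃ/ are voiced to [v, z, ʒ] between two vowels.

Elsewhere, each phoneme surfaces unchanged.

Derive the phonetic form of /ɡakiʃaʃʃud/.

[ɡakiʒaʃʃut]

/ɡ/ (word-initial) fails the environment for rule 1, so it stays [ɡ].
/a/ stays [a].
/k/ (between /a/ and /i/) is unaffected → [k].
/i/ stays [i].
Rule 2 applies to /ʃ/ (between /i/ and /a/: between two vowels) → [ʒ].
/a/ — not in any rule's target class → [a].
/ʃ/ (between /a/ and /ʃ/): rule 2 targets it, but not between two vowels → unchanged [ʃ].
/ʃ/ (between /ʃ/ and /u/): rule 2 targets it, but not between two vowels → unchanged [ʃ].
/u/ (between /ʃ/ and /d/) is unaffected → [u].
Rule 1 applies to /d/ (word-final: word-finally) → [t].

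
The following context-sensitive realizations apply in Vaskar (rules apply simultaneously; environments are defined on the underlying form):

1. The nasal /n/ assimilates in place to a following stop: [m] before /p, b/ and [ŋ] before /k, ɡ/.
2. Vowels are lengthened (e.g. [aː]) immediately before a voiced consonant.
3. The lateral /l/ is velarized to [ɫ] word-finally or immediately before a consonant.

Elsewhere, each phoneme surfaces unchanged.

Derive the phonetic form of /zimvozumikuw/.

/z/ (word-initial): no rule targets it → [z].
Rule 2 applies to /i/ (between /z/ and /m/: before a voiced consonant) → [iː].
/m/ (between /i/ and /v/): no rule targets it → [m].
/v/ (between /m/ and /o/) is unaffected → [v].
/o/ (between /v/ and /z/) occurs before a voiced consonant → [oː] by rule 2.
/z/ stays [z].
/u/ — between /z/ and /m/, before a voiced consonant — surfaces as [uː] (rule 2).
/m/ (between /u/ and /i/) is unaffected → [m].
/i/ (between /m/ and /k/): rule 2 targets it, but not before a voiced consonant → unchanged [i].
/k/ (between /i/ and /u/): no rule targets it → [k].
/u/ (between /k/ and /w/): before a voiced consonant, so rule 2 applies → [uː].
/w/ stays [w].

[ziːmvoːzuːmikuːw]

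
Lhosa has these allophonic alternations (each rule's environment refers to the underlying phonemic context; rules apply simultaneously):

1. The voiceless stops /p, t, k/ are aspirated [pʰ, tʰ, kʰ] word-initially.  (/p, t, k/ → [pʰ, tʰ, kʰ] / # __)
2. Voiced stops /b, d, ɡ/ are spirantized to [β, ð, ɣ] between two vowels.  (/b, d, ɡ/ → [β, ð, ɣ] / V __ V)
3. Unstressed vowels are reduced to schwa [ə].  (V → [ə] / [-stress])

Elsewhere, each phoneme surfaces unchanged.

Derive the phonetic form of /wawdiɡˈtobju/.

[wəwdəɡˈtobjə]

/a/ (between /w/ and /w/) occurs in an unstressed syllable → [ə] by rule 3.
/d/ (between /w/ and /i/) fails the environment for rule 2, so it stays [d].
Rule 3 applies to /i/ (between /d/ and /ɡ/: in an unstressed syllable) → [ə].
/ɡ/ (between /i/ and /t/) is in the target of rule 2 but the environment (between two vowels) is not met → [ɡ].
/t/ (between /ɡ/ and /o/) is in the target of rule 1 but the environment (word-initially) is not met → [t].
/o/ (between /t/ and /b/) fails the environment for rule 3, so it stays [o].
/b/ — between /o/ and /j/; rule 2 does not apply here → [b].
/u/ meets the environment for rule 3 (in an unstressed syllable) → [ə].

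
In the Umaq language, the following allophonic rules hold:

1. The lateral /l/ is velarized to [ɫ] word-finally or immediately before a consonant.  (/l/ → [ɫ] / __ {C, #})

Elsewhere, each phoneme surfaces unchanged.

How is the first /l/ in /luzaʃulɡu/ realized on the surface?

/l/ (word-initial) fails the environment for rule 1, so it stays [l].

[l]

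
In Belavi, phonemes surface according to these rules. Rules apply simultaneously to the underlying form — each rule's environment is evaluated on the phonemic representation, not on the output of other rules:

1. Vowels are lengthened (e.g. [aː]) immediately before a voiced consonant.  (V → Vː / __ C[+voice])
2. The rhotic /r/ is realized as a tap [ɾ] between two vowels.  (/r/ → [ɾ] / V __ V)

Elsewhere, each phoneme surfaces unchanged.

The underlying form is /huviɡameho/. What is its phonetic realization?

[huːviːɡaːmeho]

/h/ (word-initial): no rule targets it → [h].
/u/ — between /h/ and /v/, before a voiced consonant — surfaces as [uː] (rule 1).
/v/ stays [v].
/i/ (between /v/ and /ɡ/) occurs before a voiced consonant → [iː] by rule 1.
/ɡ/ (between /i/ and /a/) is unaffected → [ɡ].
Rule 1 applies to /a/ (between /ɡ/ and /m/: before a voiced consonant) → [aː].
/m/ — not in any rule's target class → [m].
/e/ — between /m/ and /h/; rule 1 does not apply here → [e].
/h/ (between /e/ and /o/): no rule targets it → [h].
/o/ (word-final) is in the target of rule 1 but the environment (before a voiced consonant) is not met → [o].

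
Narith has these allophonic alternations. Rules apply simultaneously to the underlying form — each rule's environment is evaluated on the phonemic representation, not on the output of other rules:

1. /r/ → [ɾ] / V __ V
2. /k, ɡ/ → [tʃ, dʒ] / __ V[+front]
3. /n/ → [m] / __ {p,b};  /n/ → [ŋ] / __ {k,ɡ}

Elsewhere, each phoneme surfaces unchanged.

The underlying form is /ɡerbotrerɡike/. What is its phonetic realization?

/ɡ/ — word-initial, before a front vowel — surfaces as [dʒ] (rule 2).
/e/ — not in any rule's target class → [e].
/r/ — between /e/ and /b/; rule 1 does not apply here → [r].
/b/ stays [b].
/o/ — not in any rule's target class → [o].
/t/ stays [t].
/r/ (between /t/ and /e/) fails the environment for rule 1, so it stays [r].
/e/ (between /r/ and /r/): no rule targets it → [e].
/r/ (between /e/ and /ɡ/) is in the target of rule 1 but the environment (between two vowels) is not met → [r].
Rule 2 applies to /ɡ/ (between /r/ and /i/: before a front vowel) → [dʒ].
/i/ stays [i].
/k/ (between /i/ and /e/) occurs before a front vowel → [tʃ] by rule 2.
/e/ (word-final) is unaffected → [e].

[dʒerbotrerdʒitʃe]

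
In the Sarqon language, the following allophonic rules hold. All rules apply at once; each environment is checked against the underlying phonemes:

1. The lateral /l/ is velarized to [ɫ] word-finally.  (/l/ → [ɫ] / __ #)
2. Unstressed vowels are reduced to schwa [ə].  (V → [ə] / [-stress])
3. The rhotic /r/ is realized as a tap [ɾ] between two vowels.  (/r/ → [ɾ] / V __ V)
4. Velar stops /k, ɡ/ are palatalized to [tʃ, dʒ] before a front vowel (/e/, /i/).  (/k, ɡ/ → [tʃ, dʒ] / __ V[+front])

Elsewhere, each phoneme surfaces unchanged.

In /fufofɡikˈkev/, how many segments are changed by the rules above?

Segments that undergo a rule: /u/ → [ə] (rule 2); /o/ → [ə] (rule 2); /ɡ/ → [dʒ] (rule 4); /i/ → [ə] (rule 2); /k/ → [tʃ] (rule 4).
All other segments surface unchanged.

5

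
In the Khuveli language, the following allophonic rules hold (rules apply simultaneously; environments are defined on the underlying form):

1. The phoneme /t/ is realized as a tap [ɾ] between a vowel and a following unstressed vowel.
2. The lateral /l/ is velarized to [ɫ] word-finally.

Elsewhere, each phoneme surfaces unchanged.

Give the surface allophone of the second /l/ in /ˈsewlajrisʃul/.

/l/ (word-final): word-finally, so rule 2 applies → [ɫ].

[ɫ]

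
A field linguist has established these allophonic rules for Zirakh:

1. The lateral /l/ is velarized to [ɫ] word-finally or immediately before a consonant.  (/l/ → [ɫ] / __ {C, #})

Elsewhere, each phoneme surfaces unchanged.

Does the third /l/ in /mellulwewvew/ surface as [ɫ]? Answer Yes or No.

/l/ — between /u/ and /w/, word-finally or immediately before a consonant — surfaces as [ɫ] (rule 1).
The actual realization is [ɫ], which matches [ɫ].

Yes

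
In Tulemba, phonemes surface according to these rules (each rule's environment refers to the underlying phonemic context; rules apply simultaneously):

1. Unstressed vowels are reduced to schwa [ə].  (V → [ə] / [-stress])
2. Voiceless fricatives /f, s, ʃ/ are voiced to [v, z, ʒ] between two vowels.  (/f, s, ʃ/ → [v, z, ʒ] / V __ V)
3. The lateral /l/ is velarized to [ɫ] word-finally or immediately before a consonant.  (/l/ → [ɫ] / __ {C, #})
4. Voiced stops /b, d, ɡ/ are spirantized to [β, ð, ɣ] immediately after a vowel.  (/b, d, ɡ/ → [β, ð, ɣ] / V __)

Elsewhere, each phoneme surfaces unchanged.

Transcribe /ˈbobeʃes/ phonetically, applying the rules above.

[ˈboβəʒəs]

/b/ (word-initial) is in the target of rule 4 but the environment (immediately after a vowel) is not met → [b].
/o/ (between /b/ and /b/) is in the target of rule 1 but the environment (in an unstressed syllable) is not met → [o].
/b/ (between /o/ and /e/) occurs immediately after a vowel → [β] by rule 4.
/e/ meets the environment for rule 1 (in an unstressed syllable) → [ə].
/ʃ/ — between /e/ and /e/, between two vowels — surfaces as [ʒ] (rule 2).
Rule 1 applies to /e/ (between /ʃ/ and /s/: in an unstressed syllable) → [ə].
/s/ — word-final; rule 2 does not apply here → [s].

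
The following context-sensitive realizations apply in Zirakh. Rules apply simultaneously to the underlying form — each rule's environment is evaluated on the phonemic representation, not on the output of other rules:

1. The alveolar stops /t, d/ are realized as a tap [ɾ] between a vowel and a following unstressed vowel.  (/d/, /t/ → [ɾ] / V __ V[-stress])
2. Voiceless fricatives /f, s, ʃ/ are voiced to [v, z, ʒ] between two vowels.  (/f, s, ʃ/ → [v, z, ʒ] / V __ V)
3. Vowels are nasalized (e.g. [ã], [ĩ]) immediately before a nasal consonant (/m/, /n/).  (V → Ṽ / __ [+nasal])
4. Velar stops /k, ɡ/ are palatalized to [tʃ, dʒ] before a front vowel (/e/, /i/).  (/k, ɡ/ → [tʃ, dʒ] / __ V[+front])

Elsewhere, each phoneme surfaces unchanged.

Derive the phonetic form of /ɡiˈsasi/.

[dʒiˈzazi]

/ɡ/ (word-initial) occurs before a front vowel → [dʒ] by rule 4.
/i/ (between /ɡ/ and /s/) is in the target of rule 3 but the environment (before a nasal consonant) is not met → [i].
/s/ meets the environment for rule 2 (between two vowels) → [z].
/a/ — between /s/ and /s/; rule 3 does not apply here → [a].
Rule 2 applies to /s/ (between /a/ and /i/: between two vowels) → [z].
/i/ (word-final) fails the environment for rule 3, so it stays [i].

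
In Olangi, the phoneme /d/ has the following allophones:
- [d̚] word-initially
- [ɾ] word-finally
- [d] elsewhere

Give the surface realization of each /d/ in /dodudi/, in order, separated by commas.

Occurrence 1 (position 1): word-initially → [d̚].
Occurrence 2 (position 3): no conditioning environment matches → elsewhere allophone [d].
Occurrence 3 (position 5): no conditioning environment matches → elsewhere allophone [d].

[d̚], [d], [d]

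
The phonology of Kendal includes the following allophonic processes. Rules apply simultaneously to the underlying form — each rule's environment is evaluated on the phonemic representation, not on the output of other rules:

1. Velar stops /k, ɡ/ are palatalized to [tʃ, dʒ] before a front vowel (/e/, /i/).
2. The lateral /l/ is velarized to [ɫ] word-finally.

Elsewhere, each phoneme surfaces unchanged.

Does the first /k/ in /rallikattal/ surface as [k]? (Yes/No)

/k/ (between /i/ and /a/) fails the environment for rule 1, so it stays [k].
The actual realization is [k], which matches [k].

Yes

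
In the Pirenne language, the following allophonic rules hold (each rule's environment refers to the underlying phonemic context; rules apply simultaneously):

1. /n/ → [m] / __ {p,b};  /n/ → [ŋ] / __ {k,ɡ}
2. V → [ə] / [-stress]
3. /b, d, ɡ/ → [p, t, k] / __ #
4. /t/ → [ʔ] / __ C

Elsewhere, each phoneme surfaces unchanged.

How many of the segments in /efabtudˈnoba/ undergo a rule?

Segments that undergo a rule: /e/ → [ə] (rule 2); /a/ → [ə] (rule 2); /u/ → [ə] (rule 2); /a/ → [ə] (rule 2).
All other segments surface unchanged.

4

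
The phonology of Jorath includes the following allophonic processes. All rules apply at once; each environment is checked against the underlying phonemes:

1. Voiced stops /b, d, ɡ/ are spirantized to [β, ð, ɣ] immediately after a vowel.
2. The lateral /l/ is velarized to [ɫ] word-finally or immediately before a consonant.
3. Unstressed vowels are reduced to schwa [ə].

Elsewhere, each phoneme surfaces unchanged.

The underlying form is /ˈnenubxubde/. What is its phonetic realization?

/n/ (word-initial) is unaffected → [n].
/e/ (between /n/ and /n/) is in the target of rule 3 but the environment (in an unstressed syllable) is not met → [e].
/n/ (between /e/ and /u/) is unaffected → [n].
/u/ meets the environment for rule 3 (in an unstressed syllable) → [ə].
/b/ — between /u/ and /x/, immediately after a vowel — surfaces as [β] (rule 1).
/x/ stays [x].
/u/ (between /x/ and /b/): in an unstressed syllable, so rule 3 applies → [ə].
Rule 1 applies to /b/ (between /u/ and /d/: immediately after a vowel) → [β].
/d/ (between /b/ and /e/) is in the target of rule 1 but the environment (immediately after a vowel) is not met → [d].
Rule 3 applies to /e/ (word-final: in an unstressed syllable) → [ə].

[ˈnenəβxəβdə]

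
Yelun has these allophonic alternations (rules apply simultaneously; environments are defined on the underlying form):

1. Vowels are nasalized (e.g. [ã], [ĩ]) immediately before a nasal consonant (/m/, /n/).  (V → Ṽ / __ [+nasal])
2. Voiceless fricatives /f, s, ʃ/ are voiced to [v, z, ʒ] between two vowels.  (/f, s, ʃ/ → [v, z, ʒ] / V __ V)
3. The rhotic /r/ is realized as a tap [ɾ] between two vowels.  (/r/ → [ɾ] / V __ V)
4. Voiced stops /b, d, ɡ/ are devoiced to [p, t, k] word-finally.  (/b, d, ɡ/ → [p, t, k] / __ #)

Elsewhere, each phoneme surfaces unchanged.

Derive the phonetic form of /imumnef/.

Rule 1 applies to /i/ (word-initial: before a nasal consonant) → [ĩ].
/m/ (between /i/ and /u/): no rule targets it → [m].
/u/ meets the environment for rule 1 (before a nasal consonant) → [ũ].
/m/ stays [m].
/n/ (between /m/ and /e/): no rule targets it → [n].
/e/ — between /n/ and /f/; rule 1 does not apply here → [e].
/f/ (word-final): rule 2 targets it, but not between two vowels → unchanged [f].

[ĩmũmnef]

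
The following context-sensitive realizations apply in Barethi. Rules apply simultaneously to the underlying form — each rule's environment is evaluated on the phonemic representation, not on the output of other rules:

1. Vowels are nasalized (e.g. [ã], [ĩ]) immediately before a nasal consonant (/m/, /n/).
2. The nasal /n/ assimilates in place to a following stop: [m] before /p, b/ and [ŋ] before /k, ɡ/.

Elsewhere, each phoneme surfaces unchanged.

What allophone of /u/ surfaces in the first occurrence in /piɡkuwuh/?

/u/ (between /k/ and /w/): rule 1 targets it, but not before a nasal consonant → unchanged [u].

[u]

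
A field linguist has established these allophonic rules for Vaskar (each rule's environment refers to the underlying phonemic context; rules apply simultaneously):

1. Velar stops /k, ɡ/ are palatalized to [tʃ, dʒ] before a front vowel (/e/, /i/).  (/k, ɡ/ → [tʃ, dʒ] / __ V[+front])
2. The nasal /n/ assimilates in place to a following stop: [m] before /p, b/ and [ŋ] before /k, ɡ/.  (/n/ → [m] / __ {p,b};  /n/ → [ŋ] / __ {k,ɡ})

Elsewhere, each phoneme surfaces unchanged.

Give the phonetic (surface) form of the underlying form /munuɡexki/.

/m/ stays [m].
/u/ stays [u].
/n/ (between /u/ and /u/): rule 2 targets it, but not before a labial or velar stop → unchanged [n].
/u/ — not in any rule's target class → [u].
/ɡ/ (between /u/ and /e/): before a front vowel, so rule 1 applies → [dʒ].
/e/ stays [e].
/x/ (between /e/ and /k/): no rule targets it → [x].
/k/ (between /x/ and /i/) occurs before a front vowel → [tʃ] by rule 1.
/i/ stays [i].

[munudʒextʃi]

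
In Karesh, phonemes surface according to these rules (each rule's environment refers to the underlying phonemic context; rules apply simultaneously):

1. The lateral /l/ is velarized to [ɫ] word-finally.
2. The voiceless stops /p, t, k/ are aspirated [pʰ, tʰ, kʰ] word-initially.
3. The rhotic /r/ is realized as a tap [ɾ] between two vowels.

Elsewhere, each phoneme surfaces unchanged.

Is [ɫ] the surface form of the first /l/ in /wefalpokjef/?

No

/l/ — between /a/ and /p/; rule 1 does not apply here → [l].
The actual realization is [l], not [ɫ].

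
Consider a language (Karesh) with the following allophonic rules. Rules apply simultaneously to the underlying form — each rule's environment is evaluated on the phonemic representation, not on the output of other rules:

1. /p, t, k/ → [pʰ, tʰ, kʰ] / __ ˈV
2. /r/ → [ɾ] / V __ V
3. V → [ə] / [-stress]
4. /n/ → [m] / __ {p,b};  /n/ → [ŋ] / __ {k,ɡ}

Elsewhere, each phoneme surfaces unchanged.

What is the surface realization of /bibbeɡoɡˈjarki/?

[bəbbəɡəɡˈjarkə]

/i/ — between /b/ and /b/, in an unstressed syllable — surfaces as [ə] (rule 3).
/e/ (between /b/ and /ɡ/): in an unstressed syllable, so rule 3 applies → [ə].
/o/ (between /ɡ/ and /ɡ/): in an unstressed syllable, so rule 3 applies → [ə].
/a/ — between /j/ and /r/; rule 3 does not apply here → [a].
/r/ (between /a/ and /k/): rule 2 targets it, but not between two vowels → unchanged [r].
/k/ (between /r/ and /i/) is in the target of rule 1 but the environment (immediately before a stressed vowel) is not met → [k].
/i/ — word-final, in an unstressed syllable — surfaces as [ə] (rule 3).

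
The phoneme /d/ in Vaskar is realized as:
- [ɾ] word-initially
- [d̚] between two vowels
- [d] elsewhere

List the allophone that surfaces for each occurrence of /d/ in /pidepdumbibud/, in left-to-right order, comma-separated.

Occurrence 1 (position 3): between two vowels → [d̚].
Occurrence 2 (position 6): no conditioning environment matches → elsewhere allophone [d].
Occurrence 3 (position 13): no conditioning environment matches → elsewhere allophone [d].

[d̚], [d], [d]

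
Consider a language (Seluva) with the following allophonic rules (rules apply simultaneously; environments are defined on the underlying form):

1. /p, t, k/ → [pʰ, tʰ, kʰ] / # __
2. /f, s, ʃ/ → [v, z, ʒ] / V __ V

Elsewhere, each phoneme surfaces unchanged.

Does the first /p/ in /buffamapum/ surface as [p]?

Yes

/p/ (between /a/ and /u/): rule 1 targets it, but not word-initially → unchanged [p].
The actual realization is [p], which matches [p].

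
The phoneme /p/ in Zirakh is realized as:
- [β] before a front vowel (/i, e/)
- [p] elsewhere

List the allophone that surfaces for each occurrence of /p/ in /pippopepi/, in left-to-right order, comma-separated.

Occurrence 1 (position 1): before a front vowel (/i, e/) → [β].
Occurrence 2 (position 3): no conditioning environment matches → elsewhere allophone [p].
Occurrence 3 (position 4): no conditioning environment matches → elsewhere allophone [p].
Occurrence 4 (position 6): before a front vowel (/i, e/) → [β].
Occurrence 5 (position 8): before a front vowel (/i, e/) → [β].

[β], [p], [p], [β], [β]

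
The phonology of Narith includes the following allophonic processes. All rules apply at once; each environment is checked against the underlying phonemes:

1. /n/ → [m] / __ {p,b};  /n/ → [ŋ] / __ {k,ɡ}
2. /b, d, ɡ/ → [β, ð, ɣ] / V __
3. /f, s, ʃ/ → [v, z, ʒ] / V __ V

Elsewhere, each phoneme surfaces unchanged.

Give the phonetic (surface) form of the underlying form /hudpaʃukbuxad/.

/h/ (word-initial): no rule targets it → [h].
/u/ (between /h/ and /d/): no rule targets it → [u].
/d/ meets the environment for rule 2 (immediately after a vowel) → [ð].
/p/ — not in any rule's target class → [p].
/a/ — not in any rule's target class → [a].
/ʃ/ (between /a/ and /u/) occurs between two vowels → [ʒ] by rule 3.
/u/ (between /ʃ/ and /k/) is unaffected → [u].
/k/ (between /u/ and /b/) is unaffected → [k].
/b/ — between /k/ and /u/; rule 2 does not apply here → [b].
/u/ stays [u].
/x/ — not in any rule's target class → [x].
/a/ — not in any rule's target class → [a].
Rule 2 applies to /d/ (word-final: immediately after a vowel) → [ð].

[huðpaʒukbuxað]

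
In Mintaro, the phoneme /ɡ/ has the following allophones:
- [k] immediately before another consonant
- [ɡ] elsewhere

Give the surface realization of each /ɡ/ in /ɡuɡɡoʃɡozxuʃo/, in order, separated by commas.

Occurrence 1 (position 1): no conditioning environment matches → elsewhere allophone [ɡ].
Occurrence 2 (position 3): immediately before another consonant → [k].
Occurrence 3 (position 4): no conditioning environment matches → elsewhere allophone [ɡ].
Occurrence 4 (position 7): no conditioning environment matches → elsewhere allophone [ɡ].

[ɡ], [k], [ɡ], [ɡ]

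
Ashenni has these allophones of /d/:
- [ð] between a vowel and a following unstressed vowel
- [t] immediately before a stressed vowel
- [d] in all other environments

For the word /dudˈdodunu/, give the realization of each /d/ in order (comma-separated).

[d], [d], [t], [ð]

Occurrence 1 (position 1): no conditioning environment matches → elsewhere allophone [d].
Occurrence 2 (position 3): no conditioning environment matches → elsewhere allophone [d].
Occurrence 3 (position 4): immediately before a stressed vowel → [t].
Occurrence 4 (position 6): between a vowel and a following unstressed vowel → [ð].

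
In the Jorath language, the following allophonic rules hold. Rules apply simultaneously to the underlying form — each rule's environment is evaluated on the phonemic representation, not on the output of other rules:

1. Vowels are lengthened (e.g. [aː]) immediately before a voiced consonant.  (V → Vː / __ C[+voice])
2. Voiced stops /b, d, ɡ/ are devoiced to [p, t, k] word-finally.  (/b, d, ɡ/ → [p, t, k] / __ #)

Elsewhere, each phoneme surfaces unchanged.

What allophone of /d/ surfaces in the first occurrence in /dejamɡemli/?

[d]

/d/ — word-initial; rule 2 does not apply here → [d].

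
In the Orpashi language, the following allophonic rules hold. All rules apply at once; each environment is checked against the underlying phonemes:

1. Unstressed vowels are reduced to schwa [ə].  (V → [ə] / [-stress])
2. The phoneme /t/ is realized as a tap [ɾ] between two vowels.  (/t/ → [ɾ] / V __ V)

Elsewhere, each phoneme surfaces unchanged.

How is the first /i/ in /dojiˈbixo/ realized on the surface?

Rule 1 applies to /i/ (between /j/ and /b/: in an unstressed syllable) → [ə].

[ə]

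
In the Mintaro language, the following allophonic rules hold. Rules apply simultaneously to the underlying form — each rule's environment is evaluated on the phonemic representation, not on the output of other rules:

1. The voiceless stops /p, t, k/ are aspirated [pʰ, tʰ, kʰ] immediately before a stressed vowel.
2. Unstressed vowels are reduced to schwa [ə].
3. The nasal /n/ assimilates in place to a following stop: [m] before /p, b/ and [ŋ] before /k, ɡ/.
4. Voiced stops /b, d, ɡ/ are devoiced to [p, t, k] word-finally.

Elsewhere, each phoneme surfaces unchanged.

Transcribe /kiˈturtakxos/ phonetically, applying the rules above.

[kəˈtʰurtəkxəs]

/k/ (word-initial): rule 1 targets it, but not immediately before a stressed vowel → unchanged [k].
/i/ meets the environment for rule 2 (in an unstressed syllable) → [ə].
/t/ (between /i/ and /u/) occurs immediately before a stressed vowel → [tʰ] by rule 1.
/u/ (between /t/ and /r/) is in the target of rule 2 but the environment (in an unstressed syllable) is not met → [u].
/r/ stays [r].
/t/ (between /r/ and /a/) fails the environment for rule 1, so it stays [t].
Rule 2 applies to /a/ (between /t/ and /k/: in an unstressed syllable) → [ə].
/k/ (between /a/ and /x/) fails the environment for rule 1, so it stays [k].
/x/ stays [x].
/o/ — between /x/ and /s/, in an unstressed syllable — surfaces as [ə] (rule 2).
/s/ (word-final): no rule targets it → [s].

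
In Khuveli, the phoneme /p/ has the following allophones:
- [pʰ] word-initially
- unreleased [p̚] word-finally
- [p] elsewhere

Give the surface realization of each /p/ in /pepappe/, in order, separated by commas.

Occurrence 1 (position 1): word-initially → [pʰ].
Occurrence 2 (position 3): no conditioning environment matches → elsewhere allophone [p].
Occurrence 3 (position 5): no conditioning environment matches → elsewhere allophone [p].
Occurrence 4 (position 6): no conditioning environment matches → elsewhere allophone [p].

[pʰ], [p], [p], [p]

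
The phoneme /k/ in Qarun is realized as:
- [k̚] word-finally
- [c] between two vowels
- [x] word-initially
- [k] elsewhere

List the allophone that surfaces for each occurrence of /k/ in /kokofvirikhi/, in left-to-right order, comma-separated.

Occurrence 1 (position 1): word-initially → [x].
Occurrence 2 (position 3): between two vowels → [c].
Occurrence 3 (position 10): no conditioning environment matches → elsewhere allophone [k].

[x], [c], [k]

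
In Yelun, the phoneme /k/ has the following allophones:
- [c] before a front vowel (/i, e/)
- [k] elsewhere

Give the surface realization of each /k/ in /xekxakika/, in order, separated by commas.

[k], [c], [k]

Occurrence 1 (position 3): no conditioning environment matches → elsewhere allophone [k].
Occurrence 2 (position 6): before a front vowel → [c].
Occurrence 3 (position 8): no conditioning environment matches → elsewhere allophone [k].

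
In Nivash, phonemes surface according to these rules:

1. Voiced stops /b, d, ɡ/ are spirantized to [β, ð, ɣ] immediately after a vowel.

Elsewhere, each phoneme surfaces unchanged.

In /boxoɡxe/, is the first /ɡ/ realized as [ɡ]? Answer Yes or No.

No

/ɡ/ (between /o/ and /x/): immediately after a vowel, so rule 1 applies → [ɣ].
The actual realization is [ɣ], not [ɡ].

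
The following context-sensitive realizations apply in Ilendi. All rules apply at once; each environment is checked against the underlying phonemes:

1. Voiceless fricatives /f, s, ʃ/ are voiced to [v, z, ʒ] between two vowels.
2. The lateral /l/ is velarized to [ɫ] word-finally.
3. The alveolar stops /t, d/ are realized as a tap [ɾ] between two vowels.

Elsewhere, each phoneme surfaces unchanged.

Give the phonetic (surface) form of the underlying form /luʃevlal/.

[luʒevlaɫ]

/l/ (word-initial) is in the target of rule 2 but the environment (word-finally) is not met → [l].
/u/ stays [u].
/ʃ/ (between /u/ and /e/): between two vowels, so rule 1 applies → [ʒ].
/e/ (between /ʃ/ and /v/): no rule targets it → [e].
/v/ stays [v].
/l/ (between /v/ and /a/): rule 2 targets it, but not word-finally → unchanged [l].
/a/ — not in any rule's target class → [a].
/l/ (word-final): word-finally, so rule 2 applies → [ɫ].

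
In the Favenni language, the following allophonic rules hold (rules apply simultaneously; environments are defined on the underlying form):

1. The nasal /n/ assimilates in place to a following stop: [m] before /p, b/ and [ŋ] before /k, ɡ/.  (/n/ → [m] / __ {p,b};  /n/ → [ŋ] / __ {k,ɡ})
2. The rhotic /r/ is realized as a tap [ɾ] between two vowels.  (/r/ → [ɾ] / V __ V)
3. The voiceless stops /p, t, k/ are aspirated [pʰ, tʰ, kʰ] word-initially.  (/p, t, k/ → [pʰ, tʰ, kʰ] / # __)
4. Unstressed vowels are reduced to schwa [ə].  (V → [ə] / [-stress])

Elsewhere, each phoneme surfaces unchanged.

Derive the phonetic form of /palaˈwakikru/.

[pʰələˈwakəkrə]

/p/ meets the environment for rule 3 (word-initially) → [pʰ].
/a/ — between /p/ and /l/, in an unstressed syllable — surfaces as [ə] (rule 4).
/l/ stays [l].
Rule 4 applies to /a/ (between /l/ and /w/: in an unstressed syllable) → [ə].
/w/ stays [w].
/a/ (between /w/ and /k/) is in the target of rule 4 but the environment (in an unstressed syllable) is not met → [a].
/k/ (between /a/ and /i/): rule 3 targets it, but not word-initially → unchanged [k].
/i/ (between /k/ and /k/): in an unstressed syllable, so rule 4 applies → [ə].
/k/ (between /i/ and /r/) is in the target of rule 3 but the environment (word-initially) is not met → [k].
/r/ (between /k/ and /u/): rule 2 targets it, but not between two vowels → unchanged [r].
/u/ — word-final, in an unstressed syllable — surfaces as [ə] (rule 4).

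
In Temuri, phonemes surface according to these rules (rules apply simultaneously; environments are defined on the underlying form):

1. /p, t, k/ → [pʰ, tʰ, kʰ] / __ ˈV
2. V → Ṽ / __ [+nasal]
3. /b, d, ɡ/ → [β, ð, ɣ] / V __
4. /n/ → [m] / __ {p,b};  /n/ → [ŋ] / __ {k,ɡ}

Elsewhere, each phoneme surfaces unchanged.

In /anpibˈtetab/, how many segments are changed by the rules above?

5

Segments that undergo a rule: /a/ → [ã] (rule 2); /n/ → [m] (rule 4); /b/ → [β] (rule 3); /t/ → [tʰ] (rule 1); /b/ → [β] (rule 3).
All other segments surface unchanged.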